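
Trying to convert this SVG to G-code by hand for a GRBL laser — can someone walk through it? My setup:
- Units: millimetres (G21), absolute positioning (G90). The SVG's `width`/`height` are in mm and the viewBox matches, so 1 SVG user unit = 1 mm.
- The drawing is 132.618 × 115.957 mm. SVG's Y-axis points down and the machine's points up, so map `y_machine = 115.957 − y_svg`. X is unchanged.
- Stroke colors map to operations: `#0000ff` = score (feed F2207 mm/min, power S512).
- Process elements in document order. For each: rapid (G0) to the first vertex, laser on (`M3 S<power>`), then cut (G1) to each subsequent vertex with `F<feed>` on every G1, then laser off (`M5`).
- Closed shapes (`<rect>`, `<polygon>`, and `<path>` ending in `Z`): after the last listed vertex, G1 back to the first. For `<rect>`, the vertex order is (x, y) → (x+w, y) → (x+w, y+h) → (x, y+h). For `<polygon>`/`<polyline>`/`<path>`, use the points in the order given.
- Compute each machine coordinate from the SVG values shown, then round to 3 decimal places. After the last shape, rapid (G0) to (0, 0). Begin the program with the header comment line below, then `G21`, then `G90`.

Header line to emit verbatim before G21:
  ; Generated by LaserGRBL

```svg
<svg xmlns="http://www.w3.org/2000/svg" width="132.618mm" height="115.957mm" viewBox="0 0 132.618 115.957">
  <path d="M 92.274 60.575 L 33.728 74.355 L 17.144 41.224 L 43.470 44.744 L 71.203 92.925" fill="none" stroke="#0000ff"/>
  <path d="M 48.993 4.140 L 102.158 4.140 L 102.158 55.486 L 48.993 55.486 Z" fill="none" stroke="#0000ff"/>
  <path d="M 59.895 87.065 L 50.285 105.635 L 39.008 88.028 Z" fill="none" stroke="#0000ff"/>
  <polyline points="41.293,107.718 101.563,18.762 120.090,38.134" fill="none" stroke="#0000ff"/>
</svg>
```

viewBox `0 0 132.618 115.957` with mm width/height → 1 unit = 1 mm. Flip: y_m = 115.957 − y_svg.

**Shape 1** — `<path>` open polyline, stroke `#0000ff` → score (S512, F2207). Machine vertices: (92.274,55.382) → (33.728,41.602) → (17.144,74.733) → (43.470,71.213) → (71.203,23.032). Open path.

**Shape 2** — `<path>` rectangle, stroke `#0000ff` → score (S512, F2207). Machine vertices: (48.993,111.817) → (102.158,111.817) → (102.158,60.471) → (48.993,60.471) → (48.993,111.817). Closed: final G1 returns to the first vertex.

**Shape 3** — `<path>` regular polygon, stroke `#0000ff` → score (S512, F2207). Machine vertices: (59.895,28.892) → (50.285,10.322) → (39.008,27.929) → (59.895,28.892). Closed: final G1 returns to the first vertex.

**Shape 4** — `<polyline>` open polyline, stroke `#0000ff` → score (S512, F2207). Machine vertices: (41.293,8.239) → (101.563,97.195) → (120.090,77.823). Open path.

; Generated by LaserGRBL
G21
G90
G0 X92.274 Y55.382
M3 S512
G1 X33.728 Y41.602 F2207
G1 X17.144 Y74.733 F2207
G1 X43.470 Y71.213 F2207
G1 X71.203 Y23.032 F2207
M5
G0 X48.993 Y111.817
M3 S512
G1 X102.158 Y111.817 F2207
G1 X102.158 Y60.471 F2207
G1 X48.993 Y60.471 F2207
G1 X48.993 Y111.817 F2207
M5
G0 X59.895 Y28.892
M3 S512
G1 X50.285 Y10.322 F2207
G1 X39.008 Y27.929 F2207
G1 X59.895 Y28.892 F2207
M5
G0 X41.293 Y8.239
M3 S512
G1 X101.563 Y97.195 F2207
G1 X120.090 Y77.823 F2207
M5
G0 X0.000 Y0.000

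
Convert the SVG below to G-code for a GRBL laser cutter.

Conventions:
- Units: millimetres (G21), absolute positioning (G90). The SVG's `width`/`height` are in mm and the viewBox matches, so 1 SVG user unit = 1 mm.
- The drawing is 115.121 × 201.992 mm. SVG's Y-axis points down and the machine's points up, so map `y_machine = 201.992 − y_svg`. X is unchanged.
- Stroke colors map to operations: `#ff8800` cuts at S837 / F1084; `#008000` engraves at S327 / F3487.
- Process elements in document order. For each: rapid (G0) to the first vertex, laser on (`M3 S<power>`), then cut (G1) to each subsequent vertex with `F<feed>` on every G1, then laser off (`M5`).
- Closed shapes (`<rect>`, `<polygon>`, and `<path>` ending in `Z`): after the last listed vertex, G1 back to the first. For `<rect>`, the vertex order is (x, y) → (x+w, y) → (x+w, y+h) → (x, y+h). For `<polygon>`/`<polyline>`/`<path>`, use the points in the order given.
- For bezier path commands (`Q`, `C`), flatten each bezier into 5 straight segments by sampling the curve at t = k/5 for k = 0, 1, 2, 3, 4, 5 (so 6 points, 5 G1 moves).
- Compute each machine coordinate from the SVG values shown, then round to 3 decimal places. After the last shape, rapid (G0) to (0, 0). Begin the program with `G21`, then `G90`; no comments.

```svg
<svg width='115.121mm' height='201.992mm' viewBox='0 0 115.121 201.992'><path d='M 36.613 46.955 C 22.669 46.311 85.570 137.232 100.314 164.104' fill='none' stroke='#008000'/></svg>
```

G21
G90
G0 X36.613 Y155.037
M3 S327
G1 X36.468 Y145.681 F3487
G1 X48.766 Y121.818 F3487
G1 X67.506 Y90.919 F3487
G1 X86.689 Y60.452 F3487
G1 X100.314 Y37.888 F3487
M5
G0 X0.000 Y0.000

viewBox `0 0 115.121 201.992` with mm width/height → 1 unit = 1 mm. Flip: y_m = 201.992 − y_svg.

**Shape 1** — `<path>` cubic bezier, stroke `#008000` → engrave (S327, F3487). Control points (SVG): P0=(36.613,46.955), P1=(22.669,46.311), P2=(85.570,137.232), P3=(100.314,164.104); sampled at t=k/5. Machine vertices: (36.613,155.037) → (36.468,145.681) → (48.766,121.818) → (67.506,90.919) → (86.689,60.452) → (100.314,37.888). Open path.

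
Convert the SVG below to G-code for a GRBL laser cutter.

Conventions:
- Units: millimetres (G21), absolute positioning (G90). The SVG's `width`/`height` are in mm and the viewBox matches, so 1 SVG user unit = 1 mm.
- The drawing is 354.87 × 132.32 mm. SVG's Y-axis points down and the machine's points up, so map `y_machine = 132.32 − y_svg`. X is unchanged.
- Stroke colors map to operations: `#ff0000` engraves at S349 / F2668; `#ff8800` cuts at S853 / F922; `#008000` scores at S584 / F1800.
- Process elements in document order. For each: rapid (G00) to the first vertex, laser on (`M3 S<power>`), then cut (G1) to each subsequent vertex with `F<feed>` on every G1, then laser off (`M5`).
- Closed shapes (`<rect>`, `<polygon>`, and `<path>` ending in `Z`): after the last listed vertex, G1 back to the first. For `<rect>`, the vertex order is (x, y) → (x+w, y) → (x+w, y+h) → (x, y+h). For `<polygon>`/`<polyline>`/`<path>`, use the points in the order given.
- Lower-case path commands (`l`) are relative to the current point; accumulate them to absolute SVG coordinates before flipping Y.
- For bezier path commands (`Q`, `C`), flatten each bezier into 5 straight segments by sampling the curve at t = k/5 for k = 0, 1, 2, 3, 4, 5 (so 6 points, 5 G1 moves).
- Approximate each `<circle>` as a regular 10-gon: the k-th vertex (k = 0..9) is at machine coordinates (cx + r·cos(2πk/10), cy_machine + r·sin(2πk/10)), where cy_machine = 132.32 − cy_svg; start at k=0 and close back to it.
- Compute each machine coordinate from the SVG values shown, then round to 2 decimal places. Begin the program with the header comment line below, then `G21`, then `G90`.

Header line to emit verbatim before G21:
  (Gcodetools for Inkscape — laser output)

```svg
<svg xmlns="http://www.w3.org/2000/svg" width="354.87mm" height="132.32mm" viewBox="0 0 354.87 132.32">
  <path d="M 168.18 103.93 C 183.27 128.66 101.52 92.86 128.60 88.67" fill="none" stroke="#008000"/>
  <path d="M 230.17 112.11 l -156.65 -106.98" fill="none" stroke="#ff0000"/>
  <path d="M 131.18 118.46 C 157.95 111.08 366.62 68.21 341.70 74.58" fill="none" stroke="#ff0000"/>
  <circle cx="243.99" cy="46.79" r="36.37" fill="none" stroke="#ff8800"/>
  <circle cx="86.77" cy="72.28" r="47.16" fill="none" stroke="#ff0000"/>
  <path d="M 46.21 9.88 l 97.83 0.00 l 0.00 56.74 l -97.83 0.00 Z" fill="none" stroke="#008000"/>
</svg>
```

Since the viewBox matches the mm dimensions, user units are millimetres directly. The only transform is the Y-flip y_m = 132.32 − y_svg.

Shape 1 is a cubic bezier drawn with `<path>`. Its stroke #008000 means score at S584, F1800. After flipping Y the toolpath is (168.18,28.39) → (167.26,20.08) → (152.97,21.87) → (135.18,29.35) → (123.77,38.08) → (128.60,43.65).

Shape 2 is a line segment drawn with `<path>`. Its stroke #ff0000 means engrave at S349, F2668. After flipping Y the toolpath is (230.17,20.21) → (73.52,127.19).

Shape 3 is a cubic bezier drawn with `<path>`. Its stroke #ff0000 means engrave at S349, F2668. After flipping Y the toolpath is (131.18,13.86) → (165.75,21.87) → (224.02,34.33) → (286.07,47.17) → (331.95,56.33) → (341.70,57.74).

Shape 4 is a circle drawn with `<circle>`. Its stroke #ff8800 means cut at S853, F922. After flipping Y the toolpath is (280.36,85.53) → (273.41,106.91) → (255.23,120.12) → (232.75,120.12) → (214.57,106.91) → (207.62,85.53) → (214.57,64.15) → (232.75,50.94) → (255.23,50.94) → (273.41,64.15) → (280.36,85.53), returning to the start.

Shape 5 is a circle drawn with `<circle>`. Its stroke #ff0000 means engrave at S349, F2668. After flipping Y the toolpath is (133.93,60.04) → (124.92,87.76) → (101.34,104.89) → (72.20,104.89) → (48.62,87.76) → (39.61,60.04) → (48.62,32.32) → (72.20,15.19) → (101.34,15.19) → (124.92,32.32) → (133.93,60.04), returning to the start.

Shape 6 is a rectangle drawn with `<path>`. Its stroke #008000 means score at S584, F1800. After flipping Y the toolpath is (46.21,122.44) → (144.04,122.44) → (144.04,65.70) → (46.21,65.70) → (46.21,122.44), returning to the start.

(Gcodetools for Inkscape — laser output)
G21
G90
G00 X168.18 Y28.39
M3 S584
G1 X167.26 Y20.08 F1800
G1 X152.97 Y21.87 F1800
G1 X135.18 Y29.35 F1800
G1 X123.77 Y38.08 F1800
G1 X128.60 Y43.65 F1800
M5
G00 X230.17 Y20.21
M3 S349
G1 X73.52 Y127.19 F2668
M5
G00 X131.18 Y13.86
M3 S349
G1 X165.75 Y21.87 F2668
G1 X224.02 Y34.33 F2668
G1 X286.07 Y47.17 F2668
G1 X331.95 Y56.33 F2668
G1 X341.70 Y57.74 F2668
M5
G00 X280.36 Y85.53
M3 S853
G1 X273.41 Y106.91 F922
G1 X255.23 Y120.12 F922
G1 X232.75 Y120.12 F922
G1 X214.57 Y106.91 F922
G1 X207.62 Y85.53 F922
G1 X214.57 Y64.15 F922
G1 X232.75 Y50.94 F922
G1 X255.23 Y50.94 F922
G1 X273.41 Y64.15 F922
G1 X280.36 Y85.53 F922
M5
G00 X133.93 Y60.04
M3 S349
G1 X124.92 Y87.76 F2668
G1 X101.34 Y104.89 F2668
G1 X72.20 Y104.89 F2668
G1 X48.62 Y87.76 F2668
G1 X39.61 Y60.04 F2668
G1 X48.62 Y32.32 F2668
G1 X72.20 Y15.19 F2668
G1 X101.34 Y15.19 F2668
G1 X124.92 Y32.32 F2668
G1 X133.93 Y60.04 F2668
M5
G00 X46.21 Y122.44
M3 S584
G1 X144.04 Y122.44 F1800
G1 X144.04 Y65.70 F1800
G1 X46.21 Y65.70 F1800
G1 X46.21 Y122.44 F1800
M5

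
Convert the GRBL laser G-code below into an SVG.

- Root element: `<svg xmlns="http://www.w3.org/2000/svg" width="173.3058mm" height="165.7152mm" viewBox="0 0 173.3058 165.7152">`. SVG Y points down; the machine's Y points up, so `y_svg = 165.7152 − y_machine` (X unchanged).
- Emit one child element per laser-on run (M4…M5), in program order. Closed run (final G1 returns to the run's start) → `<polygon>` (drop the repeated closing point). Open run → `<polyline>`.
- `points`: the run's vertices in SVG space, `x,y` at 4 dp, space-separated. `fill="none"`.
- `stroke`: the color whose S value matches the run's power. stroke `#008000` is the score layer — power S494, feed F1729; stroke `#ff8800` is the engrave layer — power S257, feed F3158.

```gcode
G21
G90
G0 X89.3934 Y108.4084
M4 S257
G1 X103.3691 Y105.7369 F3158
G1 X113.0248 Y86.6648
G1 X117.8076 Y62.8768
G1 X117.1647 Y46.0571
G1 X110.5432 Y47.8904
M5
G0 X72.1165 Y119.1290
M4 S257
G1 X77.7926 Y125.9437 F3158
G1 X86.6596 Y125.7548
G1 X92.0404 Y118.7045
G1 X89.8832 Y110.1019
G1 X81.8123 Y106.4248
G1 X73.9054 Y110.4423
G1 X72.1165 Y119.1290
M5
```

Machine Y-up, SVG Y-down with viewBox height 165.7152, so y_svg = 165.7152 − y_machine; X carries over. Every run uses S257, so all elements get stroke `#ff8800` (engrave).

Run 1: The run is open, so emit a `<polyline>` with points (Y-flipped): 89.3934,57.3068 103.3691,59.9783 113.0248,79.0504 117.8076,102.8384 117.1647,119.6581 110.5432,117.8248.

Run 2: The run returns to its start, so emit a `<polygon>` with points (Y-flipped): 72.1165,46.5862 77.7926,39.7715 86.6596,39.9604 92.0404,47.0107 89.8832,55.6133 81.8123,59.2904 73.9054,55.2729.

<svg xmlns="http://www.w3.org/2000/svg" width="173.3058mm" height="165.7152mm" viewBox="0 0 173.3058 165.7152">
  <polyline points="89.3934,57.3068 103.3691,59.9783 113.0248,79.0504 117.8076,102.8384 117.1647,119.6581 110.5432,117.8248" fill="none" stroke="#ff8800"/>
  <polygon points="72.1165,46.5862 77.7926,39.7715 86.6596,39.9604 92.0404,47.0107 89.8832,55.6133 81.8123,59.2904 73.9054,55.2729" fill="none" stroke="#ff8800"/>
</svg>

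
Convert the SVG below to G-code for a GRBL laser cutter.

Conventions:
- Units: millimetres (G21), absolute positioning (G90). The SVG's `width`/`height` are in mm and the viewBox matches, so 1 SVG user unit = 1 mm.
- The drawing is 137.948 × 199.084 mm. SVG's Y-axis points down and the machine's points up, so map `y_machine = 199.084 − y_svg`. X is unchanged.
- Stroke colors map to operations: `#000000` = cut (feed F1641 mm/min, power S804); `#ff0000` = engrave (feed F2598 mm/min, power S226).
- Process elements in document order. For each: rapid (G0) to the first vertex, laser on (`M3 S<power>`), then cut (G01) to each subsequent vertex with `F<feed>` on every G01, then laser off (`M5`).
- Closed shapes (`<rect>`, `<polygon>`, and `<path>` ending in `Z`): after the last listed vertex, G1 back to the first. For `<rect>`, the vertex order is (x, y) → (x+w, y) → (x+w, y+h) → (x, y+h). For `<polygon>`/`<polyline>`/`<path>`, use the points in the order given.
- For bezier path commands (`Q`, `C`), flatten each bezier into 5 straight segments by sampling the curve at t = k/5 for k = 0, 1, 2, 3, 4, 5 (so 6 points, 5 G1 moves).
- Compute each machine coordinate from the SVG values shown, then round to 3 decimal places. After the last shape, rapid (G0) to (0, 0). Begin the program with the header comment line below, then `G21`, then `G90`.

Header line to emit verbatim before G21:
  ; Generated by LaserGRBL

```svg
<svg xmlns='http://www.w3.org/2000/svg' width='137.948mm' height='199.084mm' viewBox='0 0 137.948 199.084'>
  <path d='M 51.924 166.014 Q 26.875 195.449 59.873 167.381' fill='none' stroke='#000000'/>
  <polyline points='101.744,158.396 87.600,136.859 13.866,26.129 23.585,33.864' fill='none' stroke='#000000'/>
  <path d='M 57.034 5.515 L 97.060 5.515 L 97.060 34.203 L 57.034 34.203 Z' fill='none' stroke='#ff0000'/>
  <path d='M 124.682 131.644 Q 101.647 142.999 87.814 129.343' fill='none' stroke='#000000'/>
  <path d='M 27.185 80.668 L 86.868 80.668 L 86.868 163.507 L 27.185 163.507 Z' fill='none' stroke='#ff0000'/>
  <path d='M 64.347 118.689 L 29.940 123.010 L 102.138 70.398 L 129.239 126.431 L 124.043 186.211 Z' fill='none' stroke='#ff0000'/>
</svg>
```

1 u = 1 mm; y_m = 199.084 − y.

[1] `<path>` quadratic bezier, #000000→cut S804 F1641: (51.924,33.070) → (44.226,23.596) → (41.172,18.722) → (42.762,18.449) → (48.996,22.776) → (59.873,31.703)

[2] `<polyline>` open polyline, #000000→cut S804 F1641: (101.744,40.688) → (87.600,62.225) → (13.866,172.955) → (23.585,165.220)

[3] `<path>` rectangle, #ff0000→engrave S226 F2598: (57.034,193.569) → (97.060,193.569) → (97.060,164.881) → (57.034,164.881) → (57.034,193.569) (closed)

[4] `<path>` quadratic bezier, #000000→cut S804 F1641: (124.682,67.440) → (115.836,63.898) → (107.726,62.358) → (100.353,62.818) → (93.715,65.279) → (87.814,69.741)

[5] `<path>` rectangle, #ff0000→engrave S226 F2598: (27.185,118.416) → (86.868,118.416) → (86.868,35.577) → (27.185,35.577) → (27.185,118.416) (closed)

[6] `<path>` closed polygon, #ff0000→engrave S226 F2598: (64.347,80.395) → (29.940,76.074) → (102.138,128.686) → (129.239,72.653) → (124.043,12.873) → (64.347,80.395) (closed)

; Generated by LaserGRBL
G21
G90
G0 X51.924 Y33.070
M3 S804
G01 X44.226 Y23.596 F1641
G01 X41.172 Y18.722 F1641
G01 X42.762 Y18.449 F1641
G01 X48.996 Y22.776 F1641
G01 X59.873 Y31.703 F1641
M5
G0 X101.744 Y40.688
M3 S804
G01 X87.600 Y62.225 F1641
G01 X13.866 Y172.955 F1641
G01 X23.585 Y165.220 F1641
M5
G0 X57.034 Y193.569
M3 S226
G01 X97.060 Y193.569 F2598
G01 X97.060 Y164.881 F2598
G01 X57.034 Y164.881 F2598
G01 X57.034 Y193.569 F2598
M5
G0 X124.682 Y67.440
M3 S804
G01 X115.836 Y63.898 F1641
G01 X107.726 Y62.358 F1641
G01 X100.353 Y62.818 F1641
G01 X93.715 Y65.279 F1641
G01 X87.814 Y69.741 F1641
M5
G0 X27.185 Y118.416
M3 S226
G01 X86.868 Y118.416 F2598
G01 X86.868 Y35.577 F2598
G01 X27.185 Y35.577 F2598
G01 X27.185 Y118.416 F2598
M5
G0 X64.347 Y80.395
M3 S226
G01 X29.940 Y76.074 F2598
G01 X102.138 Y128.686 F2598
G01 X129.239 Y72.653 F2598
G01 X124.043 Y12.873 F2598
G01 X64.347 Y80.395 F2598
M5
G0 X0.000 Y0.000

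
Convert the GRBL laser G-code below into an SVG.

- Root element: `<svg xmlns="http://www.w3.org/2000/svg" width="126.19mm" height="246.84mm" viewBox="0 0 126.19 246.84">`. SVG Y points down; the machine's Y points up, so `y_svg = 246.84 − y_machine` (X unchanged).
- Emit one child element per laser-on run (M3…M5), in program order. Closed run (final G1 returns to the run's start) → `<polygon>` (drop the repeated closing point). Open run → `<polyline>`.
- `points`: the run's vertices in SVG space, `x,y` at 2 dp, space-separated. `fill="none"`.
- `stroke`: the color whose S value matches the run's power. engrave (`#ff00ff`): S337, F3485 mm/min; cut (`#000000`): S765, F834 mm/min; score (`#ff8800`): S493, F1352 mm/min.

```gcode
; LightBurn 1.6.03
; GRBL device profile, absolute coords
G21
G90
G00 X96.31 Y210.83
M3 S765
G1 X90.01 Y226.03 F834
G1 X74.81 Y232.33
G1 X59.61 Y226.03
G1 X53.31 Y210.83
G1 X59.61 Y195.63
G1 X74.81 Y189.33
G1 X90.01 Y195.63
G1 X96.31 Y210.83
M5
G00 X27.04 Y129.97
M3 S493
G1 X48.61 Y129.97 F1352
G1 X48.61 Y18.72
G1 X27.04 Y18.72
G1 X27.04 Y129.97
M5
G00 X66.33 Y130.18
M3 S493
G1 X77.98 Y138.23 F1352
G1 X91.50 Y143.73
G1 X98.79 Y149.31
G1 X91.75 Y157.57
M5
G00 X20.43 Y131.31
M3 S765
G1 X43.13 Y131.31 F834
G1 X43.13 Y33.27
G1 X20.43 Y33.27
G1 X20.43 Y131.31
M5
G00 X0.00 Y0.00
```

Machine Y-up, SVG Y-down with viewBox height 246.84, so y_svg = 246.84 − y_machine; X carries over.

Run 1: S765 ⇒ cut layer `#000000`. The run returns to its start, so emit a `<polygon>` with points (Y-flipped): 96.31,36.01 90.01,20.81 74.81,14.51 59.61,20.81 53.31,36.01 59.61,51.21 74.81,57.51 90.01,51.21.

Run 2: S493 ⇒ score layer `#ff8800`. The run returns to its start, so emit a `<polygon>` with points (Y-flipped): 27.04,116.87 48.61,116.87 48.61,228.12 27.04,228.12.

Run 3: the run's S493 means `#ff8800` (score). The run is open, so emit a `<polyline>` with points (Y-flipped): 66.33,116.66 77.98,108.61 91.50,103.11 98.79,97.53 91.75,89.27.

Run 4: S765 ⇒ cut layer `#000000`. The run returns to its start, so emit a `<polygon>` with points (Y-flipped): 20.43,115.53 43.13,115.53 43.13,213.57 20.43,213.57.

<svg xmlns="http://www.w3.org/2000/svg" width="126.19mm" height="246.84mm" viewBox="0 0 126.19 246.84">
  <polygon points="96.31,36.01 90.01,20.81 74.81,14.51 59.61,20.81 53.31,36.01 59.61,51.21 74.81,57.51 90.01,51.21" fill="none" stroke="#000000"/>
  <polygon points="27.04,116.87 48.61,116.87 48.61,228.12 27.04,228.12" fill="none" stroke="#ff8800"/>
  <polyline points="66.33,116.66 77.98,108.61 91.50,103.11 98.79,97.53 91.75,89.27" fill="none" stroke="#ff8800"/>
  <polygon points="20.43,115.53 43.13,115.53 43.13,213.57 20.43,213.57" fill="none" stroke="#000000"/>
</svg>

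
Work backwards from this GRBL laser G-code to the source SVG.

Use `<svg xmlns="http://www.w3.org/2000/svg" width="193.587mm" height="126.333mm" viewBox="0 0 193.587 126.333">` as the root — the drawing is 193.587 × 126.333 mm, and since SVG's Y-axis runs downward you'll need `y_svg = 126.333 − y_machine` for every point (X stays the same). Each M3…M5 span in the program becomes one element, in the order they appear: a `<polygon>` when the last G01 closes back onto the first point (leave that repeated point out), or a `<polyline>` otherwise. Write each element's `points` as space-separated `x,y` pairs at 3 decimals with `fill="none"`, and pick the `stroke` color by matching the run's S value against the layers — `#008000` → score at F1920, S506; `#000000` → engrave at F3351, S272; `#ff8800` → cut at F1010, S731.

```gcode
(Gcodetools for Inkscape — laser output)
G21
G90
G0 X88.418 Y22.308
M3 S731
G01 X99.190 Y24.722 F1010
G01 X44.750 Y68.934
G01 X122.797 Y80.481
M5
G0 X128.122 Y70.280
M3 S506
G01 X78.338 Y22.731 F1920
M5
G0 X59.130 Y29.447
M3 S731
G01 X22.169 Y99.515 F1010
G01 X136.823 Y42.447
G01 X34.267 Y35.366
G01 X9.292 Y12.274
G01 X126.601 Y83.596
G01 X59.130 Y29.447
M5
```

<svg xmlns="http://www.w3.org/2000/svg" width="193.587mm" height="126.333mm" viewBox="0 0 193.587 126.333">
  <polyline points="88.418,104.025 99.190,101.611 44.750,57.399 122.797,45.852" fill="none" stroke="#ff8800"/>
  <polyline points="128.122,56.053 78.338,103.602" fill="none" stroke="#008000"/>
  <polygon points="59.130,96.886 22.169,26.818 136.823,83.886 34.267,90.967 9.292,114.059 126.601,42.737" fill="none" stroke="#ff8800"/>
</svg>

Machine Y-up, SVG Y-down with viewBox height 126.333, so y_svg = 126.333 − y_machine; X carries over.

Run 1: S731 ⇒ cut layer `#ff8800`. The run is open, so emit a `<polyline>` with points (Y-flipped): 88.418,104.025 99.190,101.611 44.750,57.399 122.797,45.852.

Run 2: S506 ⇒ score layer `#008000`. The run is open, so emit a `<polyline>` with points (Y-flipped): 128.122,56.053 78.338,103.602.

Run 3: S731 ⇒ cut layer `#ff8800`. The run returns to its start, so emit a `<polygon>` with points (Y-flipped): 59.130,96.886 22.169,26.818 136.823,83.886 34.267,90.967 9.292,114.059 126.601,42.737.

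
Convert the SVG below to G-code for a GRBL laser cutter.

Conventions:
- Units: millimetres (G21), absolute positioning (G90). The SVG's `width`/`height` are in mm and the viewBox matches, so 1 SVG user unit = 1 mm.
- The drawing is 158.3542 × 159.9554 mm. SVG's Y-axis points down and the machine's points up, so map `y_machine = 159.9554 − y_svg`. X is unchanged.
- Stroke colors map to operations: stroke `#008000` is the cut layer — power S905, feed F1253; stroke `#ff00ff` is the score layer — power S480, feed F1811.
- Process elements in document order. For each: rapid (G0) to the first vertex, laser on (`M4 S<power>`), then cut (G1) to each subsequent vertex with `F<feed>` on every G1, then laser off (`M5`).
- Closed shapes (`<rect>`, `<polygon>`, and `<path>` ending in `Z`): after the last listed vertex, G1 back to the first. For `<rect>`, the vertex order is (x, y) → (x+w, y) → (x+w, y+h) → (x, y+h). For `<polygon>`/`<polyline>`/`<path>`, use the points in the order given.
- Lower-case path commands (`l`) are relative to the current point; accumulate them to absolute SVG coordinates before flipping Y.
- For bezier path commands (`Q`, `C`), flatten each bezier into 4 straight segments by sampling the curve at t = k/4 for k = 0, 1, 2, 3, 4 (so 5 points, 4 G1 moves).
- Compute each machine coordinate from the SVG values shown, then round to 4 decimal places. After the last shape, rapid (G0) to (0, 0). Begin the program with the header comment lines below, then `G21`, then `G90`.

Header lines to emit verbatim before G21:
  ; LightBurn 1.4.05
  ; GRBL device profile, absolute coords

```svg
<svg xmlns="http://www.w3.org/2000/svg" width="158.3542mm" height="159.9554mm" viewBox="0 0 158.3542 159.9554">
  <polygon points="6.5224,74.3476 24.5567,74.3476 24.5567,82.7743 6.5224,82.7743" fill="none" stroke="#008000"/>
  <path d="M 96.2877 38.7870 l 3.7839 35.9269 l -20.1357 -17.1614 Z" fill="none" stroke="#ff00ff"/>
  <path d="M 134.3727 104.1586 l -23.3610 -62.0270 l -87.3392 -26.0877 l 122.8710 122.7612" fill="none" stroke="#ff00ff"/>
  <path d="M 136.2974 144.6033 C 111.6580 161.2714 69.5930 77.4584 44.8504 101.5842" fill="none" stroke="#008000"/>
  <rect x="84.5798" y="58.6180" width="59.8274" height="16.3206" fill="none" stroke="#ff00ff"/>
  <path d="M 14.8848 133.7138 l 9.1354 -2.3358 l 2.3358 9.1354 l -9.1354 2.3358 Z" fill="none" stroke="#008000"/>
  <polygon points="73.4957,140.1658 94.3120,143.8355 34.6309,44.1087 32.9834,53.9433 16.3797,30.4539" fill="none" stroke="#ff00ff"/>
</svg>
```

; LightBurn 1.4.05
; GRBL device profile, absolute coords
G21
G90
G0 X6.5224 Y85.6078
M4 S905
G1 X24.5567 Y85.6078 F1253
G1 X24.5567 Y77.1811 F1253
G1 X6.5224 Y77.1811 F1253
G1 X6.5224 Y85.6078 F1253
M5
G0 X96.2877 Y121.1684
M4 S480
G1 X100.0716 Y85.2415 F1811
G1 X79.9359 Y102.4029 F1811
G1 X96.2877 Y121.1684 F1811
M5
G0 X134.3727 Y55.7968
M4 S480
G1 X111.0117 Y117.8238 F1811
G1 X23.6725 Y143.9115 F1811
G1 X146.5435 Y21.1503 F1811
M5
G0 X136.2974 Y15.3521
M4 S905
G1 X115.0935 Y18.4347 F1253
G1 X90.6126 Y39.6583 F1253
G1 X66.1124 Y59.4836 F1253
G1 X44.8504 Y58.3712 F1253
M5
G0 X84.5798 Y101.3374
M4 S480
G1 X144.4072 Y101.3374 F1811
G1 X144.4072 Y85.0168 F1811
G1 X84.5798 Y85.0168 F1811
G1 X84.5798 Y101.3374 F1811
M5
G0 X14.8848 Y26.2416
M4 S905
G1 X24.0202 Y28.5774 F1253
G1 X26.3560 Y19.4420 F1253
G1 X17.2206 Y17.1062 F1253
G1 X14.8848 Y26.2416 F1253
M5
G0 X73.4957 Y19.7896
M4 S480
G1 X94.3120 Y16.1199 F1811
G1 X34.6309 Y115.8467 F1811
G1 X32.9834 Y106.0121 F1811
G1 X16.3797 Y129.5015 F1811
G1 X73.4957 Y19.7896 F1811
M5
G0 X0.0000 Y0.0000

viewBox `0 0 158.3542 159.9554` with mm width/height → 1 unit = 1 mm. Flip: y_m = 159.9554 − y_svg.

**Shape 1** — `<polygon>` rectangle, stroke `#008000` → cut (S905, F1253). Machine vertices: (6.5224,85.6078) → (24.5567,85.6078) → (24.5567,77.1811) → (6.5224,77.1811) → (6.5224,85.6078). Closed: final G1 returns to the first vertex.

**Shape 2** — `<path>` closed polygon, stroke `#ff00ff` → score (S480, F1811). Machine vertices: (96.2877,121.1684) → (100.0716,85.2415) → (79.9359,102.4029) → (96.2877,121.1684). Closed: final G1 returns to the first vertex.

**Shape 3** — `<path>` open polyline, stroke `#ff00ff` → score (S480, F1811). Machine vertices: (134.3727,55.7968) → (111.0117,117.8238) → (23.6725,143.9115) → (146.5435,21.1503). Open path.

**Shape 4** — `<path>` cubic bezier, stroke `#008000` → cut (S905, F1253). Control points (SVG): P0=(136.2974,144.6033), P1=(111.6580,161.2714), P2=(69.5930,77.4584), P3=(44.8504,101.5842); sampled at t=k/4. Machine vertices: (136.2974,15.3521) → (115.0935,18.4347) → (90.6126,39.6583) → (66.1124,59.4836) → (44.8504,58.3712). Open path.

**Shape 5** — `<rect>` rectangle, stroke `#ff00ff` → score (S480, F1811). Machine vertices: (84.5798,101.3374) → (144.4072,101.3374) → (144.4072,85.0168) → (84.5798,85.0168) → (84.5798,101.3374). Closed: final G1 returns to the first vertex.

**Shape 6** — `<path>` regular polygon, stroke `#008000` → cut (S905, F1253). Machine vertices: (14.8848,26.2416) → (24.0202,28.5774) → (26.3560,19.4420) → (17.2206,17.1062) → (14.8848,26.2416). Closed: final G1 returns to the first vertex.

**Shape 7** — `<polygon>` closed polygon, stroke `#ff00ff` → score (S480, F1811). Machine vertices: (73.4957,19.7896) → (94.3120,16.1199) → (34.6309,115.8467) → (32.9834,106.0121) → (16.3797,129.5015) → (73.4957,19.7896). Closed: final G1 returns to the first vertex.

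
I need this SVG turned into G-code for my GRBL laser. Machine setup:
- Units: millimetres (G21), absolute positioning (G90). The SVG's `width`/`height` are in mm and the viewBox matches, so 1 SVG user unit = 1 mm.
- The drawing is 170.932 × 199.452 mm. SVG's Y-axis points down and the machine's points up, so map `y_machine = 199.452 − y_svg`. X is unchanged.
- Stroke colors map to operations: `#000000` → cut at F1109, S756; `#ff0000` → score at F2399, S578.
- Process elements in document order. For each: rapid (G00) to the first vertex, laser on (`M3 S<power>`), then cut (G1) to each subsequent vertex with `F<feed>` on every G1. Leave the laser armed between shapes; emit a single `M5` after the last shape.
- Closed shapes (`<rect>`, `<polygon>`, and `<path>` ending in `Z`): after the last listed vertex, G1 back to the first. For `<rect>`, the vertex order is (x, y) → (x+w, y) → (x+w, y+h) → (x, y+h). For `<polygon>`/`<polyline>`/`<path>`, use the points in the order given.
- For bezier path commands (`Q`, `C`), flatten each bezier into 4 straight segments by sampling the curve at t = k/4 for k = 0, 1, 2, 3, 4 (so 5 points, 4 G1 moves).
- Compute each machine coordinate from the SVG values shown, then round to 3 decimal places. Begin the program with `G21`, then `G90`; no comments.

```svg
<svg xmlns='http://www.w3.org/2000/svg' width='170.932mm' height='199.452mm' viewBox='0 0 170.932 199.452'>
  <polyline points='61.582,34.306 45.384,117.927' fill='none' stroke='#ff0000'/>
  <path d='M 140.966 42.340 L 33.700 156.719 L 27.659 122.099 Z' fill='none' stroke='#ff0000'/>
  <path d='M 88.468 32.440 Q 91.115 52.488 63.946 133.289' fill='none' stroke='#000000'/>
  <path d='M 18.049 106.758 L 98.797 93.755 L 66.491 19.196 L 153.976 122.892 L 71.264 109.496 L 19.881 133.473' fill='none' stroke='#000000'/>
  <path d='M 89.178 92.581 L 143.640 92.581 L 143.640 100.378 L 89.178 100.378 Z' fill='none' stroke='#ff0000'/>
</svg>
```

Since the viewBox matches the mm dimensions, user units are millimetres directly. The only transform is the Y-flip y_m = 199.452 − y_svg.

Shape 1 is a line segment drawn with `<polyline>`. Its stroke #ff0000 means score at S578, F2399. After flipping Y the toolpath is (61.582,165.146) → (45.384,81.525).

Shape 2 is a closed polygon drawn with `<path>`. Its stroke #ff0000 means score at S578, F2399. After flipping Y the toolpath is (140.966,157.112) → (33.700,42.733) → (27.659,77.353) → (140.966,157.112), returning to the start.

Shape 3 is a quadratic bezier drawn with `<path>`. Its stroke #000000 means cut at S756, F1109. After flipping Y the toolpath is (88.468,167.012) → (87.928,153.191) → (83.661,131.776) → (75.667,102.766) → (63.946,66.163).

Shape 4 is a open polyline drawn with `<path>`. Its stroke #000000 means cut at S756, F1109. After flipping Y the toolpath is (18.049,92.694) → (98.797,105.697) → (66.491,180.256) → (153.976,76.560) → (71.264,89.956) → (19.881,65.979).

Shape 5 is a rectangle drawn with `<path>`. Its stroke #ff0000 means score at S578, F2399. After flipping Y the toolpath is (89.178,106.871) → (143.640,106.871) → (143.640,99.074) → (89.178,99.074) → (89.178,106.871), returning to the start.

G21
G90
G00 X61.582 Y165.146
M3 S578
G1 X45.384 Y81.525 F2399
G00 X140.966 Y157.112
M3 S578
G1 X33.700 Y42.733 F2399
G1 X27.659 Y77.353 F2399
G1 X140.966 Y157.112 F2399
G00 X88.468 Y167.012
M3 S756
G1 X87.928 Y153.191 F1109
G1 X83.661 Y131.776 F1109
G1 X75.667 Y102.766 F1109
G1 X63.946 Y66.163 F1109
G00 X18.049 Y92.694
M3 S756
G1 X98.797 Y105.697 F1109
G1 X66.491 Y180.256 F1109
G1 X153.976 Y76.560 F1109
G1 X71.264 Y89.956 F1109
G1 X19.881 Y65.979 F1109
G00 X89.178 Y106.871
M3 S578
G1 X143.640 Y106.871 F2399
G1 X143.640 Y99.074 F2399
G1 X89.178 Y99.074 F2399
G1 X89.178 Y106.871 F2399
M5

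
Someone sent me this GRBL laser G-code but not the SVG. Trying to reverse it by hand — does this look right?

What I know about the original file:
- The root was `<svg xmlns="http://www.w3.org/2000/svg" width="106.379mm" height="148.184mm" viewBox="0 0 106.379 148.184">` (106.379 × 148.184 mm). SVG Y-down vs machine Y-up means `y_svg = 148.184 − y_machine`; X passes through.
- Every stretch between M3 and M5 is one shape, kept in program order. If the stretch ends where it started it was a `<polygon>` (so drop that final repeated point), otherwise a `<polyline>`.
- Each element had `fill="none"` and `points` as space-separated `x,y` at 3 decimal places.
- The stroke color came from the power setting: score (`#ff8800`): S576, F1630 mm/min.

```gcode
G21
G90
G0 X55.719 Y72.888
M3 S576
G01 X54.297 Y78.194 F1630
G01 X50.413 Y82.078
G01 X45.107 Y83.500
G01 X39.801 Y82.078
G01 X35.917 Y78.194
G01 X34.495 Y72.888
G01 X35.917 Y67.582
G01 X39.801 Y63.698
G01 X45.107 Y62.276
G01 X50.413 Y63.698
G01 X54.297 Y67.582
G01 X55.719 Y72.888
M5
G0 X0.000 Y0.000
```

<svg xmlns="http://www.w3.org/2000/svg" width="106.379mm" height="148.184mm" viewBox="0 0 106.379 148.184">
  <polygon points="55.719,75.296 54.297,69.990 50.413,66.106 45.107,64.684 39.801,66.106 35.917,69.990 34.495,75.296 35.917,80.602 39.801,84.486 45.107,85.908 50.413,84.486 54.297,80.602" fill="none" stroke="#ff8800"/>
</svg>

y_svg = 148.184 − y_m. Every run uses S576, so all elements get stroke `#ff8800` (score).

[1] closed run; points: 55.719,75.296 54.297,69.990 50.413,66.106 45.107,64.684 39.801,66.106 35.917,69.990 34.495,75.296 35.917,80.602 39.801,84.486 45.107,85.908 50.413,84.486 54.297,80.602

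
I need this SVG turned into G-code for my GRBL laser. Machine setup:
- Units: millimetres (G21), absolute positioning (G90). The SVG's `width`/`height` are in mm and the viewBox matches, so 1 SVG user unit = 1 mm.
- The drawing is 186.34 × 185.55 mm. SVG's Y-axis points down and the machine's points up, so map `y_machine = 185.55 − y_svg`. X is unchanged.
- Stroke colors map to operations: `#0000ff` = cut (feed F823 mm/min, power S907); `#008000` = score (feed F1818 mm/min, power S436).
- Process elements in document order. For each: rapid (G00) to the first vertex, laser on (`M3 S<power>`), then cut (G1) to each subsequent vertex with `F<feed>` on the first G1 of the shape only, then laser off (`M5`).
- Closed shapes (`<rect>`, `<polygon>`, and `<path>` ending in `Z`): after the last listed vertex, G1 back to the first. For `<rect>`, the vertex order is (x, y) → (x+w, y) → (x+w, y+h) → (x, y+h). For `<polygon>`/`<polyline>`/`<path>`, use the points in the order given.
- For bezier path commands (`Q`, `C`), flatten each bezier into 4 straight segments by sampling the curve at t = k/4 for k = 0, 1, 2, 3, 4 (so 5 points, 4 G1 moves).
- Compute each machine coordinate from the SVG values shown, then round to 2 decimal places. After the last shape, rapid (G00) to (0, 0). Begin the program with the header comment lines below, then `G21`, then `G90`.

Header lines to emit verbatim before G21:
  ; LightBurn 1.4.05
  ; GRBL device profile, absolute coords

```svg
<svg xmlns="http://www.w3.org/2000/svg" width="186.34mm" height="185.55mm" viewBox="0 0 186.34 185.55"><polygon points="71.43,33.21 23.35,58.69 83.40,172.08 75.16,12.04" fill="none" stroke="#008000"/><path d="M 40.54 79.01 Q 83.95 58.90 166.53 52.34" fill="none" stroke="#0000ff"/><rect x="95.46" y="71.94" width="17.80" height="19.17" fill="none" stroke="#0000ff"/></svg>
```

Since the viewBox matches the mm dimensions, user units are millimetres directly. The only transform is the Y-flip y_m = 185.55 − y_svg.

Shape 1 is a closed polygon drawn with `<polygon>`. Its stroke #008000 means score at S436, F1818. After flipping Y the toolpath is (71.43,152.34) → (23.35,126.86) → (83.40,13.47) → (75.16,173.51) → (71.43,152.34), returning to the start.

Shape 2 is a quadratic bezier drawn with `<path>`. Its stroke #0000ff means cut at S907, F823. After flipping Y the toolpath is (40.54,106.54) → (64.69,115.75) → (93.74,123.26) → (127.69,129.08) → (166.53,133.21).

Shape 3 is a rectangle drawn with `<rect>`. Its stroke #0000ff means cut at S907, F823. After flipping Y the toolpath is (95.46,113.61) → (113.26,113.61) → (113.26,94.44) → (95.46,94.44) → (95.46,113.61), returning to the start.

; LightBurn 1.4.05
; GRBL device profile, absolute coords
G21
G90
G00 X71.43 Y152.34
M3 S436
G1 X23.35 Y126.86 F1818
G1 X83.40 Y13.47
G1 X75.16 Y173.51
G1 X71.43 Y152.34
M5
G00 X40.54 Y106.54
M3 S907
G1 X64.69 Y115.75 F823
G1 X93.74 Y123.26
G1 X127.69 Y129.08
G1 X166.53 Y133.21
M5
G00 X95.46 Y113.61
M3 S907
G1 X113.26 Y113.61 F823
G1 X113.26 Y94.44
G1 X95.46 Y94.44
G1 X95.46 Y113.61
M5
G00 X0.00 Y0.00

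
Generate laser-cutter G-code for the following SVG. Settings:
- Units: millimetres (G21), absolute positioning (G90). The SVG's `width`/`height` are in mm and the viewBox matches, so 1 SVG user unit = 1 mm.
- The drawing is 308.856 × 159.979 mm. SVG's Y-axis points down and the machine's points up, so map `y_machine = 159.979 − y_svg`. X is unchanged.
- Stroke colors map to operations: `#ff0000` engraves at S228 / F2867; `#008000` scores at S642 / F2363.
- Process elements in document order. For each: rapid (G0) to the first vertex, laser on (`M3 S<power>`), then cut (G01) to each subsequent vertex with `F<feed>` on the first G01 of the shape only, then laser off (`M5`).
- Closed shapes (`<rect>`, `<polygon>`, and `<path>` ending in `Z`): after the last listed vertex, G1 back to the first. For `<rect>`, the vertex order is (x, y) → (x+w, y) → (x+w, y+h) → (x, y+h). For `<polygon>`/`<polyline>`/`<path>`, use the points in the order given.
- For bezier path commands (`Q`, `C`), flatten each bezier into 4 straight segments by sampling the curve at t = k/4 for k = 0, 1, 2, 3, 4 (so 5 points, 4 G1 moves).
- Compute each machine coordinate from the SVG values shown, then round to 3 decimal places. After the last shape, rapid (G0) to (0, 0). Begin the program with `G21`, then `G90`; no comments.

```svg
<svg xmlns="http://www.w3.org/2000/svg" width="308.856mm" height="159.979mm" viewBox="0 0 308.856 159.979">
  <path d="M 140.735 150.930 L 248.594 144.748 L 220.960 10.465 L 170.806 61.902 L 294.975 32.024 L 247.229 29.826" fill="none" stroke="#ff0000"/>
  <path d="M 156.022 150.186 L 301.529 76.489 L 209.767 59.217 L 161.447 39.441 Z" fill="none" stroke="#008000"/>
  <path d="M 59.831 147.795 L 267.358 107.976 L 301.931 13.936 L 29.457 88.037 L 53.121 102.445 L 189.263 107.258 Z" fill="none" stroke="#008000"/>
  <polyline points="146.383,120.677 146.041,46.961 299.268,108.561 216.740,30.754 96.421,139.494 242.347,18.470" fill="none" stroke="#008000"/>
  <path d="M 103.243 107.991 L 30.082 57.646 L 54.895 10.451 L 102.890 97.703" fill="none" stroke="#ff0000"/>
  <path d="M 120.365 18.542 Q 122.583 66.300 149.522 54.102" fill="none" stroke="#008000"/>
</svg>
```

Since the viewBox matches the mm dimensions, user units are millimetres directly. The only transform is the Y-flip y_m = 159.979 − y_svg.

Shape 1 is a open polyline drawn with `<path>`. Its stroke #ff0000 means engrave at S228, F2867. After flipping Y the toolpath is (140.735,9.049) → (248.594,15.231) → (220.960,149.514) → (170.806,98.077) → (294.975,127.955) → (247.229,130.153).

Shape 2 is a closed polygon drawn with `<path>`. Its stroke #008000 means score at S642, F2363. After flipping Y the toolpath is (156.022,9.793) → (301.529,83.490) → (209.767,100.762) → (161.447,120.538) → (156.022,9.793), returning to the start.

Shape 3 is a closed polygon drawn with `<path>`. Its stroke #008000 means score at S642, F2363. After flipping Y the toolpath is (59.831,12.184) → (267.358,52.003) → (301.931,146.043) → (29.457,71.942) → (53.121,57.534) → (189.263,52.721) → (59.831,12.184), returning to the start.

Shape 4 is a open polyline drawn with `<polyline>`. Its stroke #008000 means score at S642, F2363. After flipping Y the toolpath is (146.383,39.302) → (146.041,113.018) → (299.268,51.418) → (216.740,129.225) → (96.421,20.485) → (242.347,141.509).

Shape 5 is a open polyline drawn with `<path>`. Its stroke #ff0000 means engrave at S228, F2867. After flipping Y the toolpath is (103.243,51.988) → (30.082,102.333) → (54.895,149.528) → (102.890,62.276).

Shape 6 is a quadratic bezier drawn with `<path>`. Its stroke #008000 means score at S642, F2363. After flipping Y the toolpath is (120.365,141.437) → (123.019,121.305) → (128.763,108.668) → (137.598,103.525) → (149.522,105.877).

G21
G90
G0 X140.735 Y9.049
M3 S228
G01 X248.594 Y15.231 F2867
G01 X220.960 Y149.514
G01 X170.806 Y98.077
G01 X294.975 Y127.955
G01 X247.229 Y130.153
M5
G0 X156.022 Y9.793
M3 S642
G01 X301.529 Y83.490 F2363
G01 X209.767 Y100.762
G01 X161.447 Y120.538
G01 X156.022 Y9.793
M5
G0 X59.831 Y12.184
M3 S642
G01 X267.358 Y52.003 F2363
G01 X301.931 Y146.043
G01 X29.457 Y71.942
G01 X53.121 Y57.534
G01 X189.263 Y52.721
G01 X59.831 Y12.184
M5
G0 X146.383 Y39.302
M3 S642
G01 X146.041 Y113.018 F2363
G01 X299.268 Y51.418
G01 X216.740 Y129.225
G01 X96.421 Y20.485
G01 X242.347 Y141.509
M5
G0 X103.243 Y51.988
M3 S228
G01 X30.082 Y102.333 F2867
G01 X54.895 Y149.528
G01 X102.890 Y62.276
M5
G0 X120.365 Y141.437
M3 S642
G01 X123.019 Y121.305 F2363
G01 X128.763 Y108.668
G01 X137.598 Y103.525
G01 X149.522 Y105.877
M5
G0 X0.000 Y0.000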